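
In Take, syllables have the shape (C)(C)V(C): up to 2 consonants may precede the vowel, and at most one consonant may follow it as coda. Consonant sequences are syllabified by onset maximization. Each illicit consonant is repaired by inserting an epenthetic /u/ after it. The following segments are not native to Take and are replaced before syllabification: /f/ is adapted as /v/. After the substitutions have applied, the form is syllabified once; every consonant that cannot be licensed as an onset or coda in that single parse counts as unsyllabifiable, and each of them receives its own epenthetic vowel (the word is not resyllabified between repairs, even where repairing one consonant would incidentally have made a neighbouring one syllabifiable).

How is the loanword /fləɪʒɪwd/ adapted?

Substitution: /f/ → /v/, giving /vləɪʒɪwd/.
Syllabifying with onset maximization leaves /d/ stranded (at most one coda consonant is licensed; onsets may contain at most 2 consonants).
Epenthesis after each stranded consonant: /d/ → /du/.

vləɪʒɪwdu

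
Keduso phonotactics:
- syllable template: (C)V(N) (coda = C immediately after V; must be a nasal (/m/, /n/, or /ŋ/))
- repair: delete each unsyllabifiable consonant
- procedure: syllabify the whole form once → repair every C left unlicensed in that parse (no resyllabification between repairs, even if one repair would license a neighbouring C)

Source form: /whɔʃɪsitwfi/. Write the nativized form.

Syllabifying with onset maximization leaves /w/, /t/, /w/ stranded (only a nasal (/m/, /n/, or /ŋ/) is licensed in coda position; onsets are limited to one consonant).
Deletion applies to /w/, /t/, /w/.

hɔʃɪsifi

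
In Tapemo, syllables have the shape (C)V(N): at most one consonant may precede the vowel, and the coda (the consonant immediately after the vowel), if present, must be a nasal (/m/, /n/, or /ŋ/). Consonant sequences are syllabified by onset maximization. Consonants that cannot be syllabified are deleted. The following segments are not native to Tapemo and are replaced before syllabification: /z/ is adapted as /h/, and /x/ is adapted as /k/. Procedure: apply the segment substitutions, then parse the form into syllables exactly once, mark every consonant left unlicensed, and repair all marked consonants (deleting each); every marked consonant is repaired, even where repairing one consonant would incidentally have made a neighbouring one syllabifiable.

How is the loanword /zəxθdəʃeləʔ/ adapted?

hədəʃelə

Substitution: /z/ → /h/, /x/ → /k/, giving /həkθdəʃeləʔ/.
Syllabifying with onset maximization leaves /k/, /θ/, /ʔ/ stranded (only a nasal (/m/, /n/, or /ŋ/) is licensed in coda position; onsets are limited to one consonant).
Each unlicensed consonant is deleted: /k/, /θ/, /ʔ/.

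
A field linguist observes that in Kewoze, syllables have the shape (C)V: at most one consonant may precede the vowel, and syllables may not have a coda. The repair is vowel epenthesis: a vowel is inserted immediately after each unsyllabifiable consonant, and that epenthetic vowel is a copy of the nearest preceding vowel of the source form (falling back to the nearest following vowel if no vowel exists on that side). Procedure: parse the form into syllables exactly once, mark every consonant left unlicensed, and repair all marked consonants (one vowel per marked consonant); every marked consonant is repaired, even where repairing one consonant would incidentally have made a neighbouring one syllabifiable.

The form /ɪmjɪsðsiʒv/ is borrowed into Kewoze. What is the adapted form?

The consonants /m/, /s/, /ð/, /ʒ/, /v/ cannot be parsed into a legal (C)V syllable (no codas are permitted; onsets are limited to one consonant).
Epenthesis after each stranded consonant: /m/ → /mɪ/, /s/ → /sɪ/, /ð/ → /ðɪ/, /ʒ/ → /ʒi/, /v/ → /vi/.

ɪmɪjɪsɪðɪsiʒivi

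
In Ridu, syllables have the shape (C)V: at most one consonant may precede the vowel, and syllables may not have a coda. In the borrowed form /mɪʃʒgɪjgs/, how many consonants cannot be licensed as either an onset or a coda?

The consonants /ʃ/, /ʒ/, /j/, /g/, /s/ cannot be parsed into a legal (C)V syllable (no codas are permitted; onsets are limited to one consonant).

5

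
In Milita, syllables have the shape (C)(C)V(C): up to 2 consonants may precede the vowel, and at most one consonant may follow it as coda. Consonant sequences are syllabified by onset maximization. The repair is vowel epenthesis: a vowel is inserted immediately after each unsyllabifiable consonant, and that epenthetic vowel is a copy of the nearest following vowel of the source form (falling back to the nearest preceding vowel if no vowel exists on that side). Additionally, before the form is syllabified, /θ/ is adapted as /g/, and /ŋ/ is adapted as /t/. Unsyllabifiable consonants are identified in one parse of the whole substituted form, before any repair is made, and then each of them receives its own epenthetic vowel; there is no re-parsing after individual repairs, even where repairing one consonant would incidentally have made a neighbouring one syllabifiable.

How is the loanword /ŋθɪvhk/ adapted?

Substitution: /ŋ/ → /t/, /θ/ → /g/, giving /tgɪvhk/.
Under (C)(C)V(C), the unsyllabifiable consonants are /h/, /k/ (at most one coda consonant is licensed; onsets may contain at most 2 consonants).
Inserting the epenthetic vowel yields /h/ → /hɪ/, /k/ → /kɪ/.

tgɪvhɪkɪ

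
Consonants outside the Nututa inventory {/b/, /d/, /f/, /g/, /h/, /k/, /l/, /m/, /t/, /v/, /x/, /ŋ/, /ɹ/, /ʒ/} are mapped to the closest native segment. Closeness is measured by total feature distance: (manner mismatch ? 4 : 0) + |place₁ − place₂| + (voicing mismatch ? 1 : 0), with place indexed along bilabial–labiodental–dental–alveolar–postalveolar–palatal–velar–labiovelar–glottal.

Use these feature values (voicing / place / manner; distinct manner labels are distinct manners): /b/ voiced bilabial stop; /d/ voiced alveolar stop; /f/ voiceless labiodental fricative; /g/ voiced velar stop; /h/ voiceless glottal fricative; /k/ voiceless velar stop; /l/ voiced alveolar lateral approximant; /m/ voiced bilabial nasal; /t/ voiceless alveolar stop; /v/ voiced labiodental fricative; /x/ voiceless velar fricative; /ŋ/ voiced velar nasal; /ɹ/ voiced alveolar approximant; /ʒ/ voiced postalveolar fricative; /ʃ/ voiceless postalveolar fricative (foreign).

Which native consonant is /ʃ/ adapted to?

ʒ

/ʒ/ is closest: same manner (fricative), place distance 0 (postalveolar→postalveolar), voicing differs (+1); total 1. Next closest is /x/ at distance 2.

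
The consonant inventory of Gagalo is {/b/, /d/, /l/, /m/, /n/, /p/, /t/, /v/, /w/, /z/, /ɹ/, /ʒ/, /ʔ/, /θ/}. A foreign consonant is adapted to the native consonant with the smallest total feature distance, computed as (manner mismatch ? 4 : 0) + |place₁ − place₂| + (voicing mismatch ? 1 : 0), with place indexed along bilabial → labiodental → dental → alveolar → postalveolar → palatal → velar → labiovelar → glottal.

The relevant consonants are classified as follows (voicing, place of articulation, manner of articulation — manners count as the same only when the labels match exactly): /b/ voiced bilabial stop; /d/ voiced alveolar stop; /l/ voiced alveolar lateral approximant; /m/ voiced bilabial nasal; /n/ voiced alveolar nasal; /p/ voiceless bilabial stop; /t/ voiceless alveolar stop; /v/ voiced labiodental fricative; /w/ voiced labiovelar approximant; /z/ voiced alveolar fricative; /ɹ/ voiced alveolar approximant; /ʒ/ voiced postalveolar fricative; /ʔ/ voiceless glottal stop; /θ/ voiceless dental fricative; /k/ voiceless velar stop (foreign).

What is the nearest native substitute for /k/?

/ʔ/ is closest: same manner (stop), place distance 2 (velar→glottal), same voicing; total 2. Next closest is /t/ at distance 3.

ʔ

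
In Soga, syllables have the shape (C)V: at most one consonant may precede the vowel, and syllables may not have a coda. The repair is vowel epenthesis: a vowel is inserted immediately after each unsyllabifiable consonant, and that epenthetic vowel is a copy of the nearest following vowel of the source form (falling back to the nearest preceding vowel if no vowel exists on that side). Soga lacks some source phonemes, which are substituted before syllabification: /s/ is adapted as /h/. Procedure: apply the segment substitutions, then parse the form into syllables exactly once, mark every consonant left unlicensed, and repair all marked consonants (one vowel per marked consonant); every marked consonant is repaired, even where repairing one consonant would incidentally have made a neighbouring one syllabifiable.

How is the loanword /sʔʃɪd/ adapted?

Substitution: /s/ → /h/, giving /hʔʃɪd/.
Syllabifying with onset maximization leaves /h/, /ʔ/, /d/ stranded (no codas are permitted; onsets are limited to one consonant).
Inserting the epenthetic vowel yields /h/ → /hɪ/, /ʔ/ → /ʔɪ/, /d/ → /dɪ/.

hɪʔɪʃɪdɪ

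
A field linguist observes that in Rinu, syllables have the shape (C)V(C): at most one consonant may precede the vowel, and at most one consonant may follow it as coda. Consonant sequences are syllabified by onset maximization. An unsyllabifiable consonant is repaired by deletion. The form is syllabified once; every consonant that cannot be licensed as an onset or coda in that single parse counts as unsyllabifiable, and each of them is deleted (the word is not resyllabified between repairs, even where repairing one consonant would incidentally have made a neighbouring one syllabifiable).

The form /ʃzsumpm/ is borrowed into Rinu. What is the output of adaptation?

sum

The consonants /ʃ/, /z/, /p/, /m/ cannot be parsed into a legal (C)V(C) syllable (at most one coda consonant is licensed; onsets are limited to one consonant).
Each unlicensed consonant is deleted: /ʃ/, /z/, /p/, /m/.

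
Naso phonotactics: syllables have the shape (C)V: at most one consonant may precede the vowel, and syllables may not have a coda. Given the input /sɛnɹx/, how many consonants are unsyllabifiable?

The consonants /n/, /ɹ/, /x/ cannot be parsed into a legal (C)V syllable (no codas are permitted; onsets are limited to one consonant).

3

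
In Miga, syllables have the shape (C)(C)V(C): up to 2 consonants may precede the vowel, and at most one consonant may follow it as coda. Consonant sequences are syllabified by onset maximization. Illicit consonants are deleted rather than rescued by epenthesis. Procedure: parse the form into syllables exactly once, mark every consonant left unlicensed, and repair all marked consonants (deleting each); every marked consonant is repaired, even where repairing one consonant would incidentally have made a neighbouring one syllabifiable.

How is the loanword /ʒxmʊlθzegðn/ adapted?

xmʊlθzeg

Syllabifying with onset maximization leaves /ʒ/, /ð/, /n/ stranded (at most one coda consonant is licensed; onsets may contain at most 2 consonants).
Each unlicensed consonant is deleted: /ʒ/, /ð/, /n/.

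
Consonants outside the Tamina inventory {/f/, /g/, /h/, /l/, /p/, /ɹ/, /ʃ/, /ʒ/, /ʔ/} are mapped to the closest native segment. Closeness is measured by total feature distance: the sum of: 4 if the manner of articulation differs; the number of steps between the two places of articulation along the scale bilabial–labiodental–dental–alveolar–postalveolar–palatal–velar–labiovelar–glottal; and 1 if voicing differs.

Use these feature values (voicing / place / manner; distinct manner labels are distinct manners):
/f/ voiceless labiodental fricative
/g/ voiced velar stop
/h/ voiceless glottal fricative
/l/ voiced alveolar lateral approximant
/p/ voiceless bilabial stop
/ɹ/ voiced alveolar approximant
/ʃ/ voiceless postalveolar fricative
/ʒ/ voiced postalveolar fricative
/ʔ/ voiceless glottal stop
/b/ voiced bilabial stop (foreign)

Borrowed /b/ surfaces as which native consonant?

p

/p/ is closest: same manner (stop), place distance 0 (bilabial→bilabial), voicing differs (+1); total 1. Next closest is /f/ at distance 6.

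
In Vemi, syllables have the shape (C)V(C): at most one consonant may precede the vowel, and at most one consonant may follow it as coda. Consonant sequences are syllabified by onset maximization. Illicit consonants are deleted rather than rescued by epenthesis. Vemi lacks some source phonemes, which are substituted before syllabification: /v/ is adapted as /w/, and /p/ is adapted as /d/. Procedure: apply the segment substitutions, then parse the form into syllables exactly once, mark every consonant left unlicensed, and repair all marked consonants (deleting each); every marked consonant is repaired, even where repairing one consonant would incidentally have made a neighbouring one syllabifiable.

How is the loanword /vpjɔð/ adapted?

Substitution: /v/ → /w/, /p/ → /d/, giving /wdjɔð/.
The consonants /w/, /d/ cannot be parsed into a legal (C)V(C) syllable (at most one coda consonant is licensed; onsets are limited to one consonant).
Deleting the stranded consonants removes /w/, /d/.

jɔð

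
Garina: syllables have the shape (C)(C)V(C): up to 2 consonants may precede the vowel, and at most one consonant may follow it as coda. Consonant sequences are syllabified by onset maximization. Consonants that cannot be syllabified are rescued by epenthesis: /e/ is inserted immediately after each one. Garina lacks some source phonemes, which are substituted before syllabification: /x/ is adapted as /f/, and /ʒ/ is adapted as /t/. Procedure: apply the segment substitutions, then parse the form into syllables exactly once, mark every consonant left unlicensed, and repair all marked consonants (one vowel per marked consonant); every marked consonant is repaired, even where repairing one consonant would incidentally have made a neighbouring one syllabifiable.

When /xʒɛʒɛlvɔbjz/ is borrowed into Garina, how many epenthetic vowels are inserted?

After substitution the input is /ftɛtɛlvɔbjz/.
The unsyllabifiable consonants are /j/, /z/; each receives one epenthetic vowel.

2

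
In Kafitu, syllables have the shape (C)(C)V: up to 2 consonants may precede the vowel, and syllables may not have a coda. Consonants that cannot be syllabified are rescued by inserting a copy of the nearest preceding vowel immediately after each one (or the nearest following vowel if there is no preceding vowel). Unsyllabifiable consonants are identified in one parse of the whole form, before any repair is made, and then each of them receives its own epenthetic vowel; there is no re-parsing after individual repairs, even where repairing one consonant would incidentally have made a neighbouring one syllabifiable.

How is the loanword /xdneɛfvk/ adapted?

xedneɛfɛvɛkɛ

The consonants /x/, /f/, /v/, /k/ cannot be parsed into a legal (C)(C)V syllable (no codas are permitted; onsets may contain at most 2 consonants).
Inserting the epenthetic vowel yields /x/ → /xe/, /f/ → /fɛ/, /v/ → /vɛ/, /k/ → /kɛ/.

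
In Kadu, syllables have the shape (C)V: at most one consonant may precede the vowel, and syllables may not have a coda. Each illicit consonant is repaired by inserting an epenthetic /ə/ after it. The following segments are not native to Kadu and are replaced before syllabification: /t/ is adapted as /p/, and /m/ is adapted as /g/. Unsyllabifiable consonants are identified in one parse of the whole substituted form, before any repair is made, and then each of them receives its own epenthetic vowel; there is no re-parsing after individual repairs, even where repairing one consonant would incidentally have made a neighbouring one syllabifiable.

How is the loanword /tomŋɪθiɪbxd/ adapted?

pogəŋɪθiɪbəxədə

Substitution: /t/ → /p/, /m/ → /g/, giving /pogŋɪθiɪbxd/.
Syllabifying with onset maximization leaves /g/, /b/, /x/, /d/ stranded (no codas are permitted; onsets are limited to one consonant).
Epenthesis after each stranded consonant: /g/ → /gə/, /b/ → /bə/, /x/ → /xə/, /d/ → /də/.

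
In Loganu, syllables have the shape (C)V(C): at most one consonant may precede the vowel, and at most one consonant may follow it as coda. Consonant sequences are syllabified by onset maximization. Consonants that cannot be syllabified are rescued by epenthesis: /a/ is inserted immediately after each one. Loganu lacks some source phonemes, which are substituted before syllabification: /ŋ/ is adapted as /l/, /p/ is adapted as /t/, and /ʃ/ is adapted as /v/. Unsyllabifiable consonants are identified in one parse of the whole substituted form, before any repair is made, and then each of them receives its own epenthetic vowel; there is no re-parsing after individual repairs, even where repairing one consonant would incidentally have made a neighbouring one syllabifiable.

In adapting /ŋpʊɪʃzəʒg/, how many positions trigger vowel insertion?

After substitution the input is /ltʊɪvzəʒg/.
The unsyllabifiable consonants are /l/, /g/; each receives one epenthetic vowel.

2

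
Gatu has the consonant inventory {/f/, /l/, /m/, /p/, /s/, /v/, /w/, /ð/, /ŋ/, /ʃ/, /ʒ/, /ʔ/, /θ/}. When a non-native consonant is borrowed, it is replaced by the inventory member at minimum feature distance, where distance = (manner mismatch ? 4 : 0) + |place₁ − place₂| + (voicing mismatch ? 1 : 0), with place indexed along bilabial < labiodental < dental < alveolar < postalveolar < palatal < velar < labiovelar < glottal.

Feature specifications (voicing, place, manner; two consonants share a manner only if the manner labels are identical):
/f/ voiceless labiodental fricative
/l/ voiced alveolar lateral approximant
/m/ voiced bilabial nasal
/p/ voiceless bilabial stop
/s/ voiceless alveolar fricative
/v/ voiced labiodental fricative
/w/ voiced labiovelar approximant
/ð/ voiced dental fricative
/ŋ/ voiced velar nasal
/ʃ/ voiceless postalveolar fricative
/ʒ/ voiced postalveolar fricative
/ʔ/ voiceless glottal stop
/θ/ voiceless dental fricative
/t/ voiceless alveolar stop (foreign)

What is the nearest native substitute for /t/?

p

/p/ is closest: same manner (stop), place distance 3 (alveolar→bilabial), same voicing; total 3. Next closest is /s/ at distance 4.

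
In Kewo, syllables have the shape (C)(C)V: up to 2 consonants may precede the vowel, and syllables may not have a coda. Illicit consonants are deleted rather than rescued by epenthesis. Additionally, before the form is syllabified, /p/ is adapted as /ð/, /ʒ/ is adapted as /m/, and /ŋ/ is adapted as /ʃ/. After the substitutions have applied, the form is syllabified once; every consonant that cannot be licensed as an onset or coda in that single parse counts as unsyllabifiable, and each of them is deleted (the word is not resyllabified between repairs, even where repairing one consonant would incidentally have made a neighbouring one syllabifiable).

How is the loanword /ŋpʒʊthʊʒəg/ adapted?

Substitution: /ŋ/ → /ʃ/, /p/ → /ð/, /ʒ/ → /m/, giving /ʃðmʊthʊməg/.
Syllabifying with onset maximization leaves /ʃ/, /g/ stranded (no codas are permitted; onsets may contain at most 2 consonants).
Deleting the stranded consonants removes /ʃ/, /g/.

ðmʊthʊmə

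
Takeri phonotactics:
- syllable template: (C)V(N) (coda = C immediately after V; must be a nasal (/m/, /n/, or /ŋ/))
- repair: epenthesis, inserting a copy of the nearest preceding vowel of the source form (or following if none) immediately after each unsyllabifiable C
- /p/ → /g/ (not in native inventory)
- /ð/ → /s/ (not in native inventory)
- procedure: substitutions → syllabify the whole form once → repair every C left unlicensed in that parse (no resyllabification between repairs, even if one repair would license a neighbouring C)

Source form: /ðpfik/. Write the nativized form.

Substitution: /ð/ → /s/, /p/ → /g/, giving /sgfik/.
The consonants /s/, /g/, /k/ cannot be parsed into a legal (C)V(N) syllable (only a nasal (/m/, /n/, or /ŋ/) is licensed in coda position; onsets are limited to one consonant).
Epenthesis after each stranded consonant: /s/ → /si/, /g/ → /gi/, /k/ → /ki/.

sigifiki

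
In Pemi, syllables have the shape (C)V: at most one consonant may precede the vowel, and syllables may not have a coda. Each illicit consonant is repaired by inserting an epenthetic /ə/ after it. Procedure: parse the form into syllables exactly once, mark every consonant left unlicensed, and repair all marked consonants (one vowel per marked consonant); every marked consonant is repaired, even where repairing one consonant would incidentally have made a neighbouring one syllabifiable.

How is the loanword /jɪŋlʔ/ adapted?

jɪŋələʔə

The consonants /ŋ/, /l/, /ʔ/ cannot be parsed into a legal (C)V syllable (no codas are permitted; onsets are limited to one consonant).
Each unlicensed consonant becomes the onset of a new syllable: /ŋ/ → /ŋə/, /l/ → /lə/, /ʔ/ → /ʔə/.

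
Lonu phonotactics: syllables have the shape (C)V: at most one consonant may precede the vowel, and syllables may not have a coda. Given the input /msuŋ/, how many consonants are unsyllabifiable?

Under (C)V, the unsyllabifiable consonants are /m/, /ŋ/ (no codas are permitted; onsets are limited to one consonant).

2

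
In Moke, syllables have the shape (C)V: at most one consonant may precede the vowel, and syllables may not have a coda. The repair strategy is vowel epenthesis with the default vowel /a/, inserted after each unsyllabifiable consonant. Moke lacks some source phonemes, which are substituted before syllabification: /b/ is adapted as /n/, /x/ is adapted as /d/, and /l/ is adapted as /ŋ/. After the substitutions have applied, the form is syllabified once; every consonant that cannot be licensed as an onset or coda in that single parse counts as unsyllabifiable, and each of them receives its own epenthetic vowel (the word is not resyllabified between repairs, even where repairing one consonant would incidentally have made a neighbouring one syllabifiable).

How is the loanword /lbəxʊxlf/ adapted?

ŋanədʊdaŋafa

Substitution: /l/ → /ŋ/, /b/ → /n/, /x/ → /d/, giving /ŋnədʊdŋf/.
Syllabifying with onset maximization leaves /ŋ/, /d/, /ŋ/, /f/ stranded (no codas are permitted; onsets are limited to one consonant).
Epenthesis after each stranded consonant: /ŋ/ → /ŋa/, /d/ → /da/, /ŋ/ → /ŋa/, /f/ → /fa/.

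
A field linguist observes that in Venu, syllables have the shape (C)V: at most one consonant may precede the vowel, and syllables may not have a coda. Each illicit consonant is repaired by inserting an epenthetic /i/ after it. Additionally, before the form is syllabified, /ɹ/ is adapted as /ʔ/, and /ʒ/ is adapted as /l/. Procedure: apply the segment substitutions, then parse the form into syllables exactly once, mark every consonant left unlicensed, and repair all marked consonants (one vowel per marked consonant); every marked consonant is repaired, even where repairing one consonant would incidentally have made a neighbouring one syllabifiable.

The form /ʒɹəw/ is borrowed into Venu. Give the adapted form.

Substitution: /ʒ/ → /l/, /ɹ/ → /ʔ/, giving /lʔəw/.
Under (C)V, the unsyllabifiable consonants are /l/, /w/ (no codas are permitted; onsets are limited to one consonant).
Epenthesis after each stranded consonant: /l/ → /li/, /w/ → /wi/.

liʔəwi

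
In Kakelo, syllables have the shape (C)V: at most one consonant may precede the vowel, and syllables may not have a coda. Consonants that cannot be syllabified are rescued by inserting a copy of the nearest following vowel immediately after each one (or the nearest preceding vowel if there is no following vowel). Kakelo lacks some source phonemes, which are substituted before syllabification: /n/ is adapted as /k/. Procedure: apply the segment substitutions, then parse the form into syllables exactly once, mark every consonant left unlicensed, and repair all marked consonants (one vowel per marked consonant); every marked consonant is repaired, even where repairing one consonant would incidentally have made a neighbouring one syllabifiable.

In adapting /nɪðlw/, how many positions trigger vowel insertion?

3

After substitution the input is /kɪðlw/.
The unsyllabifiable consonants are /ð/, /l/, /w/; each receives one epenthetic vowel.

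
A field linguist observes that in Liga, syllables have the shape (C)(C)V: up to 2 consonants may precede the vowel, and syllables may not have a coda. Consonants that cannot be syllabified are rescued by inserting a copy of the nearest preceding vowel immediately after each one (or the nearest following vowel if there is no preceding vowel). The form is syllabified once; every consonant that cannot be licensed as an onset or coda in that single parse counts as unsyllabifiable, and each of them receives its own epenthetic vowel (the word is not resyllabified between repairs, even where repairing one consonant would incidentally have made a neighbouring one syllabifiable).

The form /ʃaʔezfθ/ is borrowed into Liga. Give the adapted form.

Syllabifying with onset maximization leaves /z/, /f/, /θ/ stranded (no codas are permitted; onsets may contain at most 2 consonants).
Epenthesis after each stranded consonant: /z/ → /ze/, /f/ → /fe/, /θ/ → /θe/.

ʃaʔezefeθe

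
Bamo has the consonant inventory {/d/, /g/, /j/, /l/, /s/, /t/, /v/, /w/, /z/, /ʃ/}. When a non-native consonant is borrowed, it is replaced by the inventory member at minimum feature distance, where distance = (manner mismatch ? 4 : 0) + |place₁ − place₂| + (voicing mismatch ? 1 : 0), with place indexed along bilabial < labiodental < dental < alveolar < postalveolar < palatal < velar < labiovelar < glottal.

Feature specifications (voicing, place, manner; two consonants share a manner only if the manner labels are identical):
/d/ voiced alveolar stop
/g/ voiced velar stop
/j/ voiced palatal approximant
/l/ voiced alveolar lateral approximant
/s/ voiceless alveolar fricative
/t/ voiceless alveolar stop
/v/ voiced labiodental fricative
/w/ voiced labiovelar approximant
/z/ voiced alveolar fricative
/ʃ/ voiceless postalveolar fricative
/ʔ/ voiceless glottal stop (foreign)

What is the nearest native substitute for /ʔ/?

g

/g/ is closest: same manner (stop), place distance 2 (glottal→velar), voicing differs (+1); total 3. Next closest is /t/ at distance 5.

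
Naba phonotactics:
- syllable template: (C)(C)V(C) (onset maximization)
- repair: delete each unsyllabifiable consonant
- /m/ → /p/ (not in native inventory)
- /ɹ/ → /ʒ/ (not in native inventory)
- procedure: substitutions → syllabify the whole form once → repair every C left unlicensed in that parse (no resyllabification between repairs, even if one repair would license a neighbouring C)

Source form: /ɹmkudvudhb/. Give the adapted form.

pkudvud

Substitution: /ɹ/ → /ʒ/, /m/ → /p/, giving /ʒpkudvudhb/.
Under (C)(C)V(C), the unsyllabifiable consonants are /ʒ/, /h/, /b/ (at most one coda consonant is licensed; onsets may contain at most 2 consonants).
Deletion applies to /ʒ/, /h/, /b/.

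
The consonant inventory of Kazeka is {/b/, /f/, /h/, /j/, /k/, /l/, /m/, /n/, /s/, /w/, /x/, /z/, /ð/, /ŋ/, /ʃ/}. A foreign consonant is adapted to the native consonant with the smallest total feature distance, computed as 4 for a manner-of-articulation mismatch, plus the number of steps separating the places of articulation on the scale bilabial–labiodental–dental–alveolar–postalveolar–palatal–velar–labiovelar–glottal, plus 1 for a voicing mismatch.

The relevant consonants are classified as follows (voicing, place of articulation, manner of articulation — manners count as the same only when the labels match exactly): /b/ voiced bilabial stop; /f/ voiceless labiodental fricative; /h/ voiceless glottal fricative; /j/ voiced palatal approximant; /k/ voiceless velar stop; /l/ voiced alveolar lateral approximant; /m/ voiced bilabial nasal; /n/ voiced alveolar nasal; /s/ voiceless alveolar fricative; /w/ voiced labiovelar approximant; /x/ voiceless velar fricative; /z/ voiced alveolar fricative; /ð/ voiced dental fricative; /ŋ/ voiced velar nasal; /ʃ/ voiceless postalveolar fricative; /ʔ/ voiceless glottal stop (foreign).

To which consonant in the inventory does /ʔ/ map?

/k/ is closest: same manner (stop), place distance 2 (glottal→velar), same voicing; total 2. Next closest is /h/ at distance 4.

k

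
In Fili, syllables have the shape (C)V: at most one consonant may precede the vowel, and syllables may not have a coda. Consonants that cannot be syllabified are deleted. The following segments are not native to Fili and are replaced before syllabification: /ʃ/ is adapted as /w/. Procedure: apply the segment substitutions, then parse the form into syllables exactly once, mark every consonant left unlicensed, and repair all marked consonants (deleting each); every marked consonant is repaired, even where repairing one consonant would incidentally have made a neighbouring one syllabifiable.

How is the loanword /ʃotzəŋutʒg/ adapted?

wozəŋu

Substitution: /ʃ/ → /w/, giving /wotzəŋutʒg/.
The consonants /t/, /t/, /ʒ/, /g/ cannot be parsed into a legal (C)V syllable (no codas are permitted; onsets are limited to one consonant).
Deletion applies to /t/, /t/, /ʒ/, /g/.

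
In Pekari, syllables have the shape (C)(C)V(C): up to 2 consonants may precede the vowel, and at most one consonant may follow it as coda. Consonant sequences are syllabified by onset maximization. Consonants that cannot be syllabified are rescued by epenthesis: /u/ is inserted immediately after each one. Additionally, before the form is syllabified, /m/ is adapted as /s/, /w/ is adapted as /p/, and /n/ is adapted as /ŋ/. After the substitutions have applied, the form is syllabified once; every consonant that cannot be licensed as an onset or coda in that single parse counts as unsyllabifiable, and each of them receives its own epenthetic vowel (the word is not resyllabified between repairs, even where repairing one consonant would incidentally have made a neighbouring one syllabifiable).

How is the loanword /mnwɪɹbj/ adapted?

suŋpɪɹbuju

Substitution: /m/ → /s/, /n/ → /ŋ/, /w/ → /p/, giving /sŋpɪɹbj/.
Under (C)(C)V(C), the unsyllabifiable consonants are /s/, /b/, /j/ (at most one coda consonant is licensed; onsets may contain at most 2 consonants).
Each unlicensed consonant becomes the onset of a new syllable: /s/ → /su/, /b/ → /bu/, /j/ → /ju/.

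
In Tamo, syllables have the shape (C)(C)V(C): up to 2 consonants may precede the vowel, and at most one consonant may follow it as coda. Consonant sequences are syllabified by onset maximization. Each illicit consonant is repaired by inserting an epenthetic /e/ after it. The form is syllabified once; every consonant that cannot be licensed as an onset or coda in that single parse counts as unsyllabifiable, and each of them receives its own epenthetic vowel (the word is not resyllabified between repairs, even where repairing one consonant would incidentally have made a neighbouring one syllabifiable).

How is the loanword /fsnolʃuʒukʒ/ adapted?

Syllabifying with onset maximization leaves /f/, /ʒ/ stranded (at most one coda consonant is licensed; onsets may contain at most 2 consonants).
Inserting the epenthetic vowel yields /f/ → /fe/, /ʒ/ → /ʒe/.

fesnolʃuʒukʒe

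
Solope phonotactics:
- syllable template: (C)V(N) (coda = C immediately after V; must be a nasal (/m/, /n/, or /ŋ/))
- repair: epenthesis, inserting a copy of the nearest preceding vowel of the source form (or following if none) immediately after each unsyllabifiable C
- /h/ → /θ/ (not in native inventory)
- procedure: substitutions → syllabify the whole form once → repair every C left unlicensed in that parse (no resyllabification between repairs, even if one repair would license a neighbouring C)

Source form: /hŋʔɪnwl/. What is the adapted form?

θɪŋɪʔɪnwɪlɪ

Substitution: /h/ → /θ/, giving /θŋʔɪnwl/.
Under (C)V(N), the unsyllabifiable consonants are /θ/, /ŋ/, /w/, /l/ (only a nasal (/m/, /n/, or /ŋ/) is licensed in coda position; onsets are limited to one consonant).
Each unlicensed consonant becomes the onset of a new syllable: /θ/ → /θɪ/, /ŋ/ → /ŋɪ/, /w/ → /wɪ/, /l/ → /lɪ/.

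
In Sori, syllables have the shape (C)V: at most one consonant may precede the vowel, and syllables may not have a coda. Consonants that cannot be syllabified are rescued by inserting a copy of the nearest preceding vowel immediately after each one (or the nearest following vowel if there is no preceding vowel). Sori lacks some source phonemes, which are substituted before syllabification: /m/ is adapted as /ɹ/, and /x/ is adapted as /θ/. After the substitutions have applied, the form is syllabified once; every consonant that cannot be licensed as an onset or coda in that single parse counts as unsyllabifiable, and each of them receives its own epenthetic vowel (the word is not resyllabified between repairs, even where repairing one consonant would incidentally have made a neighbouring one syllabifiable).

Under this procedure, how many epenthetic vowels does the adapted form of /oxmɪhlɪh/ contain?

After substitution the input is /oθɹɪhlɪh/.
The unsyllabifiable consonants are /θ/, /h/, /h/; each receives one epenthetic vowel.

3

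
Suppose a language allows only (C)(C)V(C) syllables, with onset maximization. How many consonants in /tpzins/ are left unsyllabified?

Syllabifying with onset maximization leaves /t/, /s/ stranded (at most one coda consonant is licensed; onsets may contain at most 2 consonants).

2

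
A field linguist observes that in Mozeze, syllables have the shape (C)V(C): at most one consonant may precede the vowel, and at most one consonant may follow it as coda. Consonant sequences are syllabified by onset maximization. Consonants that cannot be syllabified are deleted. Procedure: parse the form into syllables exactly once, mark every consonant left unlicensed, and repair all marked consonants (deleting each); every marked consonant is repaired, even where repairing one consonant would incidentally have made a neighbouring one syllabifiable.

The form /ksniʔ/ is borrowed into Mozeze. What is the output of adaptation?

niʔ

Syllabifying with onset maximization leaves /k/, /s/ stranded (at most one coda consonant is licensed; onsets are limited to one consonant).
Deletion applies to /k/, /s/.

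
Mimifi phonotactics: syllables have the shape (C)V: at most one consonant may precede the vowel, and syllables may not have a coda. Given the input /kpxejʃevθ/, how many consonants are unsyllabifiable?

5

Under (C)V, the unsyllabifiable consonants are /k/, /p/, /j/, /v/, /θ/ (no codas are permitted; onsets are limited to one consonant).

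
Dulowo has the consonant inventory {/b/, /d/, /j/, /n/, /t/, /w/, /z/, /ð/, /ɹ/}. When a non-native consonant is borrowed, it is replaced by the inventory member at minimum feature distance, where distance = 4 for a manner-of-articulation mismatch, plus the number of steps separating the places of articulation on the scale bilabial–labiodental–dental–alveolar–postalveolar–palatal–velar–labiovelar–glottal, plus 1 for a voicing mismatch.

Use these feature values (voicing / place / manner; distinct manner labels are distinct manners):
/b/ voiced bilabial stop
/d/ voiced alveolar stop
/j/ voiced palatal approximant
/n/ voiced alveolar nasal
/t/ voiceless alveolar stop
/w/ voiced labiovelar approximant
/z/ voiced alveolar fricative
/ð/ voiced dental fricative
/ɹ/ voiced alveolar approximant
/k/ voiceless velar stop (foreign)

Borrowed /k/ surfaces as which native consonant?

t

/t/ is closest: same manner (stop), place distance 3 (velar→alveolar), same voicing; total 3. Next closest is /d/ at distance 4.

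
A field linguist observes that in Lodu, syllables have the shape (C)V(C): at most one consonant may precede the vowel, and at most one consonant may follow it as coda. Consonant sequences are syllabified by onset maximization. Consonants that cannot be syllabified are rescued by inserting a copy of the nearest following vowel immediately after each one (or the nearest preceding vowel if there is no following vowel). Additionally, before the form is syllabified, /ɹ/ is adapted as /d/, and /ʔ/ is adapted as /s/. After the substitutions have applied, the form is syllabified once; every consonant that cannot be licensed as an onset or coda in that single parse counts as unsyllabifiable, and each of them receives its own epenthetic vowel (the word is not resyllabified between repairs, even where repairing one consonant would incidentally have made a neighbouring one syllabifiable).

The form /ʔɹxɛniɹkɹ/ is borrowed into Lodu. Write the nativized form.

sɛdɛxɛnidkidi

Substitution: /ʔ/ → /s/, /ɹ/ → /d/, giving /sdxɛnidkd/.
The consonants /s/, /d/, /k/, /d/ cannot be parsed into a legal (C)V(C) syllable (at most one coda consonant is licensed; onsets are limited to one consonant).
Inserting the epenthetic vowel yields /s/ → /sɛ/, /d/ → /dɛ/, /k/ → /ki/, /d/ → /di/.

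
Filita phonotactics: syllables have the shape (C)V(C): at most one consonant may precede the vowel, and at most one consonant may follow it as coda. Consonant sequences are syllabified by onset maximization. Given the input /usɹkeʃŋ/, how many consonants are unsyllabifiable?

2

Syllabifying with onset maximization leaves /ɹ/, /ŋ/ stranded (at most one coda consonant is licensed; onsets are limited to one consonant).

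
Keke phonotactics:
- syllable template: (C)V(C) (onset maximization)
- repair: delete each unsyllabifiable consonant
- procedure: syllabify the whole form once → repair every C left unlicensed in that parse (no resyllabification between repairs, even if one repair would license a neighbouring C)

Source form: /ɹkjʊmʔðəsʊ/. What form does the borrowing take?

Under (C)V(C), the unsyllabifiable consonants are /ɹ/, /k/, /ʔ/ (at most one coda consonant is licensed; onsets are limited to one consonant).
Each unlicensed consonant is deleted: /ɹ/, /k/, /ʔ/.

jʊmðəsʊ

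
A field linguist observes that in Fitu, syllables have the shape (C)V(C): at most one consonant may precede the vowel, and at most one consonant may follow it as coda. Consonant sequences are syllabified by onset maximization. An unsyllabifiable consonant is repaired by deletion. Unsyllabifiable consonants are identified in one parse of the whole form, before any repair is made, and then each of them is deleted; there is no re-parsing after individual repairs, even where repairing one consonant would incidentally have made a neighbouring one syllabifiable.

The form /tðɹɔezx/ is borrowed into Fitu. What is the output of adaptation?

ɹɔez

Syllabifying with onset maximization leaves /t/, /ð/, /x/ stranded (at most one coda consonant is licensed; onsets are limited to one consonant).
Deletion applies to /t/, /ð/, /x/.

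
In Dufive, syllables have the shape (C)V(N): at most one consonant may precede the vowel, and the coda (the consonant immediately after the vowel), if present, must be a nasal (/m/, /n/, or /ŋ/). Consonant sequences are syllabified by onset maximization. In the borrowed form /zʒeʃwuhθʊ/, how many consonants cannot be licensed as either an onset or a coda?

3

The consonants /z/, /ʃ/, /h/ cannot be parsed into a legal (C)V(N) syllable (only a nasal (/m/, /n/, or /ŋ/) is licensed in coda position; onsets are limited to one consonant).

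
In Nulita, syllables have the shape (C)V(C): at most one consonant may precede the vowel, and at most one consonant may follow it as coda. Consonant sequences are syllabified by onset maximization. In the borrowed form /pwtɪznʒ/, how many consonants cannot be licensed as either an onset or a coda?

4

Under (C)V(C), the unsyllabifiable consonants are /p/, /w/, /n/, /ʒ/ (at most one coda consonant is licensed; onsets are limited to one consonant).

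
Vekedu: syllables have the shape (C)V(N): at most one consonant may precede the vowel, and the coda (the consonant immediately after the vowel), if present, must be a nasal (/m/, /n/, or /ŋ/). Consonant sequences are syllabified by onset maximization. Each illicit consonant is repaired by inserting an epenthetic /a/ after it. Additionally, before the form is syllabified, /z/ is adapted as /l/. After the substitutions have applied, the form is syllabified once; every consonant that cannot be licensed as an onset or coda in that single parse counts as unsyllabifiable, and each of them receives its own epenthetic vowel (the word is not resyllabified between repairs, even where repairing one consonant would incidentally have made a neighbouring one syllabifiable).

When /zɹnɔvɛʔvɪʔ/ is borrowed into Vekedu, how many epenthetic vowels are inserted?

After substitution the input is /lɹnɔvɛʔvɪʔ/.
The unsyllabifiable consonants are /l/, /ɹ/, /ʔ/, /ʔ/; each receives one epenthetic vowel.

4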